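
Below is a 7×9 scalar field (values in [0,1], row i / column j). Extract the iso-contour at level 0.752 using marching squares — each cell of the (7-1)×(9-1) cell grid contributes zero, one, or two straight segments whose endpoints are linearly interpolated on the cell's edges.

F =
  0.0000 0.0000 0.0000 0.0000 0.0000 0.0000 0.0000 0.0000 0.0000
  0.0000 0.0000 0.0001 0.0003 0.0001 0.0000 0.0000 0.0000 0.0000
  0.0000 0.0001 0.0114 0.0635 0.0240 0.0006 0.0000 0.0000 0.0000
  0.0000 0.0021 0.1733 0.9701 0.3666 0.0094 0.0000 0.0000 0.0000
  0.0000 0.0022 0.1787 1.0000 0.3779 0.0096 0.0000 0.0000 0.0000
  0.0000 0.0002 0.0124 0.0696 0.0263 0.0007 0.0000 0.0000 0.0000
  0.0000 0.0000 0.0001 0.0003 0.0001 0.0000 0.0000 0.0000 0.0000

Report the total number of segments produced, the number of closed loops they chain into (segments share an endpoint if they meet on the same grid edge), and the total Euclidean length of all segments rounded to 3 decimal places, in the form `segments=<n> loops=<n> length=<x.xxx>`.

cell (2,2): code 0100 → (2.759,3.000)–(3.000,2.726)
cell (2,3): code 1000 → (3.000,3.361)–(2.759,3.000)
cell (3,2): code 0110 → (3.000,2.726)–(4.000,2.698)
cell (3,3): code 1001 → (4.000,3.399)–(3.000,3.361)
cell (4,2): code 0010 → (4.000,2.698)–(4.267,3.000)
cell (4,3): code 0001 → (4.267,3.000)–(4.000,3.399)
total: 6 segments, chained into 1 closed loop(s), length Σ = 3.681976

segments=6 loops=1 length=3.682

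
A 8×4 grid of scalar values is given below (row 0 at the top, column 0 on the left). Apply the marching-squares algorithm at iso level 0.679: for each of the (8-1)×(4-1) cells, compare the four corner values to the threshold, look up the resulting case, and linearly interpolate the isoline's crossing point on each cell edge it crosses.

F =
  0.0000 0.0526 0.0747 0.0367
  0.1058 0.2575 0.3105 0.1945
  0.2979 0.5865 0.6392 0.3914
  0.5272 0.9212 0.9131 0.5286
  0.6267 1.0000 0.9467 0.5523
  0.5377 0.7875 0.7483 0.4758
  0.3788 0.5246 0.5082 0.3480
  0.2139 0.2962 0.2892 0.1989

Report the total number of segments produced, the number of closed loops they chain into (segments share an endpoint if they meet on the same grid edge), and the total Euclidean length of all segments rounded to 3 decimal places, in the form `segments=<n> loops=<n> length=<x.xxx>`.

cell (2,0): code 0100 → (2.276,1.000)–(3.000,0.385)
cell (2,1): code 1100 → (2.145,2.000)–(2.276,1.000)
cell (2,2): code 1000 → (3.000,2.609)–(2.145,2.000)
cell (3,0): code 0110 → (3.000,0.385)–(4.000,0.140)
cell (3,2): code 1001 → (4.000,2.679)–(3.000,2.609)
cell (4,0): code 0110 → (4.000,0.140)–(5.000,0.566)
cell (4,2): code 1001 → (5.000,2.254)–(4.000,2.679)
cell (5,0): code 0010 → (5.000,0.566)–(5.413,1.000)
cell (5,1): code 0011 → (5.413,1.000)–(5.289,2.000)
cell (5,2): code 0001 → (5.289,2.000)–(5.000,2.254)
total: 10 segments, chained into 1 closed loop(s), length Σ = 9.204103

segments=10 loops=1 length=9.204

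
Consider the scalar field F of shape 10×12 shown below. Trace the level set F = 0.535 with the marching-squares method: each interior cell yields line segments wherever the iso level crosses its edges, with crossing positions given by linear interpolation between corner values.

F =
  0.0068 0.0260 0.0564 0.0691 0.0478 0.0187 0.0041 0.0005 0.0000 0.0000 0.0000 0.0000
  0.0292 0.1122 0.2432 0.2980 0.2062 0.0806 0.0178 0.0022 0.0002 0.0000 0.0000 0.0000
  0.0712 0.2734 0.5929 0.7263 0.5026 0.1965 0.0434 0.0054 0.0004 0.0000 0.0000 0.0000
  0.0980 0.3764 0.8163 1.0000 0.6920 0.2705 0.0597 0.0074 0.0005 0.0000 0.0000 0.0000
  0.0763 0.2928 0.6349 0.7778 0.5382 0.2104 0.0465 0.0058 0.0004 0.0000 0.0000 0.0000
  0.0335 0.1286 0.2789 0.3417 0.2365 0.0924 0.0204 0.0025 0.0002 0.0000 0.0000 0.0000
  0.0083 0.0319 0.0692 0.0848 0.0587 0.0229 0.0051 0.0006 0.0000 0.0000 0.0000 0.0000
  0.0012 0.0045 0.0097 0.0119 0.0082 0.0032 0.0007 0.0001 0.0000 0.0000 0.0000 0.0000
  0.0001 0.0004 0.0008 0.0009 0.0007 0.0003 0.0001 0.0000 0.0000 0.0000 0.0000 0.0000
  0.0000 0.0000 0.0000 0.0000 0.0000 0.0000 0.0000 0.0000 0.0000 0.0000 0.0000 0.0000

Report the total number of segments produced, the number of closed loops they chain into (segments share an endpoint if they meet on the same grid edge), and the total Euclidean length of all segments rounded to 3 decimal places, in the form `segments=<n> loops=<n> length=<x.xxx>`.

cell (1,1): code 0100 → (1.834,2.000)–(2.000,1.819)
cell (1,2): code 1100 → (1.553,3.000)–(1.834,2.000)
cell (1,3): code 1000 → (2.000,3.855)–(1.553,3.000)
cell (2,1): code 0110 → (2.000,1.819)–(3.000,1.361)
cell (2,3): code 1101 → (2.171,4.000)–(2.000,3.855)
cell (2,4): code 1000 → (3.000,4.372)–(2.171,4.000)
cell (3,1): code 0110 → (3.000,1.361)–(4.000,1.708)
cell (3,4): code 1001 → (4.000,4.010)–(3.000,4.372)
cell (4,1): code 0010 → (4.000,1.708)–(4.281,2.000)
cell (4,2): code 0011 → (4.281,2.000)–(4.557,3.000)
cell (4,3): code 0011 → (4.557,3.000)–(4.011,4.000)
cell (4,4): code 0001 → (4.011,4.000)–(4.000,4.010)
total: 12 segments, chained into 1 closed loop(s), length Σ = 9.200559

segments=12 loops=1 length=9.201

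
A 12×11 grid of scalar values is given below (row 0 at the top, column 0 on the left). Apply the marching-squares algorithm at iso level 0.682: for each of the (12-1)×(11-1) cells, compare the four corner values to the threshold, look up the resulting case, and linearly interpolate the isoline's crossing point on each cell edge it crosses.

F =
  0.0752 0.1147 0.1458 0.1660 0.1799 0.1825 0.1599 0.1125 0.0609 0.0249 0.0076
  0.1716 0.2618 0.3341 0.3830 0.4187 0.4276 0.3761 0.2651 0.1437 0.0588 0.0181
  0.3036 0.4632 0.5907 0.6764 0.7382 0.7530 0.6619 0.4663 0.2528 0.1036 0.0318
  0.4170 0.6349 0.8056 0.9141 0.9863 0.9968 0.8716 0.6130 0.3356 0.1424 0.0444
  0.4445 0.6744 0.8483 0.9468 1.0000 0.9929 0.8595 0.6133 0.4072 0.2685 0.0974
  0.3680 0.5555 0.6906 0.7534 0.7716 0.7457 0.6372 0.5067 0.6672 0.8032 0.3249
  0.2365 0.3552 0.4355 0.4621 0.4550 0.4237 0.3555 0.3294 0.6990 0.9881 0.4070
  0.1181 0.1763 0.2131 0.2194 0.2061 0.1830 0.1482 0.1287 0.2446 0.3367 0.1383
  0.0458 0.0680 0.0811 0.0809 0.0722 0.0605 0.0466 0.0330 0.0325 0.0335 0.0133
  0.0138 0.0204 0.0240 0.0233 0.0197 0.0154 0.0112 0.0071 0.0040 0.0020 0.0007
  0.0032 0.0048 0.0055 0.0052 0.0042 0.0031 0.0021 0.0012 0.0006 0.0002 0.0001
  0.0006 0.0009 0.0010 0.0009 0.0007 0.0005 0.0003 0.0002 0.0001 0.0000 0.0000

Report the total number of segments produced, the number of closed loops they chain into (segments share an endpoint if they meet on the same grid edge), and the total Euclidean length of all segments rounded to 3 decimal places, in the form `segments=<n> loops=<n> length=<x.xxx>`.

segments=26 loops=2 length=20.023

cell (1,3): code 0100 → (1.824,4.000)–(2.000,3.091)
cell (1,4): code 1100 → (1.782,5.000)–(1.824,4.000)
cell (1,5): code 1000 → (2.000,5.779)–(1.782,5.000)
cell (2,1): code 0100 → (2.425,2.000)–(3.000,1.276)
cell (2,2): code 1100 → (2.024,3.000)–(2.425,2.000)
cell (2,3): code 1110 → (2.000,3.091)–(2.024,3.000)
cell (2,5): code 1101 → (2.096,6.000)–(2.000,5.779)
cell (2,6): code 1000 → (3.000,6.733)–(2.096,6.000)
cell (3,1): code 0110 → (3.000,1.276)–(4.000,1.044)
cell (3,6): code 1001 → (4.000,6.721)–(3.000,6.733)
cell (4,1): code 0110 → (4.000,1.044)–(5.000,1.936)
cell (4,5): code 1011 → (5.000,5.587)–(4.798,6.000)
cell (4,6): code 0001 → (4.798,6.000)–(4.000,6.721)
cell (4,8): code 0100 → (4.773,9.000)–(5.000,8.109)
cell (4,9): code 1000 → (5.000,9.253)–(4.773,9.000)
cell (5,1): code 0010 → (5.000,1.936)–(5.034,2.000)
cell (5,2): code 0011 → (5.034,2.000)–(5.245,3.000)
cell (5,3): code 0011 → (5.245,3.000)–(5.283,4.000)
cell (5,4): code 0011 → (5.283,4.000)–(5.198,5.000)
cell (5,5): code 0001 → (5.198,5.000)–(5.000,5.587)
cell (5,7): code 0100 → (5.465,8.000)–(6.000,7.954)
cell (5,8): code 1110 → (5.000,8.109)–(5.465,8.000)
cell (5,9): code 1001 → (6.000,9.527)–(5.000,9.253)
cell (6,7): code 0010 → (6.000,7.954)–(6.037,8.000)
cell (6,8): code 0011 → (6.037,8.000)–(6.470,9.000)
cell (6,9): code 0001 → (6.470,9.000)–(6.000,9.527)
total: 26 segments, chained into 2 closed loop(s), length Σ = 20.022785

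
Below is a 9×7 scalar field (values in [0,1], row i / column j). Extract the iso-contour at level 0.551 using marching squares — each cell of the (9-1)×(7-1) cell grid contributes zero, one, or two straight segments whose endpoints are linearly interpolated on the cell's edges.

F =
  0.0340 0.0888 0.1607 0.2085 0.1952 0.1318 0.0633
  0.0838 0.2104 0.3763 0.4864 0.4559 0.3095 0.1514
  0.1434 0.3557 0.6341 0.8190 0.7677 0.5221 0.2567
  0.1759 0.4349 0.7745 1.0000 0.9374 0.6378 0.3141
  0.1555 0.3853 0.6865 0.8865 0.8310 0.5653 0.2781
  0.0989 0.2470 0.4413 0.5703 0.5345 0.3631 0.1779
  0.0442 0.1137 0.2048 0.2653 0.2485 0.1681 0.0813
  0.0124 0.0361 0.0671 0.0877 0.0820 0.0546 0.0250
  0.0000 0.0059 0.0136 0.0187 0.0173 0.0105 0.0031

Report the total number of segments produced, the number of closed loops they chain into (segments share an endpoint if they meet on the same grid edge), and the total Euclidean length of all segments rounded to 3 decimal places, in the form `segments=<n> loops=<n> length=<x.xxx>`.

cell (1,1): code 0100 → (1.678,2.000)–(2.000,1.702)
cell (1,2): code 1100 → (1.194,3.000)–(1.678,2.000)
cell (1,3): code 1100 → (1.305,4.000)–(1.194,3.000)
cell (1,4): code 1000 → (2.000,4.882)–(1.305,4.000)
cell (2,1): code 0110 → (2.000,1.702)–(3.000,1.342)
cell (2,4): code 1101 → (2.250,5.000)–(2.000,4.882)
cell (2,5): code 1000 → (3.000,5.268)–(2.250,5.000)
cell (3,1): code 0110 → (3.000,1.342)–(4.000,1.550)
cell (3,5): code 1001 → (4.000,5.050)–(3.000,5.268)
cell (4,1): code 0010 → (4.000,1.550)–(4.553,2.000)
cell (4,2): code 0111 → (4.553,2.000)–(5.000,2.850)
cell (4,3): code 1011 → (5.000,3.539)–(4.944,4.000)
cell (4,4): code 0011 → (4.944,4.000)–(4.071,5.000)
cell (4,5): code 0001 → (4.071,5.000)–(4.000,5.050)
cell (5,2): code 0010 → (5.000,2.850)–(5.063,3.000)
cell (5,3): code 0001 → (5.063,3.000)–(5.000,3.539)
total: 16 segments, chained into 1 closed loop(s), length Σ = 12.117184

segments=16 loops=1 length=12.117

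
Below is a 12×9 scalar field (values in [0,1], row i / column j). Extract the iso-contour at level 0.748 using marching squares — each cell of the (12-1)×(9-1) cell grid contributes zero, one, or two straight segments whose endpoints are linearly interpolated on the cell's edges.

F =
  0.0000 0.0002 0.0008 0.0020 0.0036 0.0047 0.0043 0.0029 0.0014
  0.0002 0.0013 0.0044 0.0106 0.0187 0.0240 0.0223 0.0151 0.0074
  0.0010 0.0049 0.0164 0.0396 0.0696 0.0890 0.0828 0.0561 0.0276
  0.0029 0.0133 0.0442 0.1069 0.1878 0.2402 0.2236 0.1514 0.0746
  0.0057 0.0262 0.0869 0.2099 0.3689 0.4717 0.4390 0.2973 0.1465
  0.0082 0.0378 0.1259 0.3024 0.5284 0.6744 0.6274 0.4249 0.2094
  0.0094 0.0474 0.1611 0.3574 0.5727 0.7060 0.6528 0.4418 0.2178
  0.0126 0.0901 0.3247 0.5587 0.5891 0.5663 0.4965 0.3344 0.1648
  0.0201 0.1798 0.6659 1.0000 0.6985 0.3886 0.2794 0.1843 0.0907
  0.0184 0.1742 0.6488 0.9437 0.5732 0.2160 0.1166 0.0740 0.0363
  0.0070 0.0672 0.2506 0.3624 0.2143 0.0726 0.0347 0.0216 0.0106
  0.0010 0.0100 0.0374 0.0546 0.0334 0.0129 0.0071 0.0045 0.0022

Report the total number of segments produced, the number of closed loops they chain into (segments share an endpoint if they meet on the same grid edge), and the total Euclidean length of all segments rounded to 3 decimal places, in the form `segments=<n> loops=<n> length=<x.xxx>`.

segments=6 loops=1 length=5.379

cell (7,2): code 0100 → (7.429,3.000)–(8.000,2.246)
cell (7,3): code 1000 → (8.000,3.836)–(7.429,3.000)
cell (8,2): code 0110 → (8.000,2.246)–(9.000,2.336)
cell (8,3): code 1001 → (9.000,3.528)–(8.000,3.836)
cell (9,2): code 0010 → (9.000,2.336)–(9.337,3.000)
cell (9,3): code 0001 → (9.337,3.000)–(9.000,3.528)
total: 6 segments, chained into 1 closed loop(s), length Σ = 5.379154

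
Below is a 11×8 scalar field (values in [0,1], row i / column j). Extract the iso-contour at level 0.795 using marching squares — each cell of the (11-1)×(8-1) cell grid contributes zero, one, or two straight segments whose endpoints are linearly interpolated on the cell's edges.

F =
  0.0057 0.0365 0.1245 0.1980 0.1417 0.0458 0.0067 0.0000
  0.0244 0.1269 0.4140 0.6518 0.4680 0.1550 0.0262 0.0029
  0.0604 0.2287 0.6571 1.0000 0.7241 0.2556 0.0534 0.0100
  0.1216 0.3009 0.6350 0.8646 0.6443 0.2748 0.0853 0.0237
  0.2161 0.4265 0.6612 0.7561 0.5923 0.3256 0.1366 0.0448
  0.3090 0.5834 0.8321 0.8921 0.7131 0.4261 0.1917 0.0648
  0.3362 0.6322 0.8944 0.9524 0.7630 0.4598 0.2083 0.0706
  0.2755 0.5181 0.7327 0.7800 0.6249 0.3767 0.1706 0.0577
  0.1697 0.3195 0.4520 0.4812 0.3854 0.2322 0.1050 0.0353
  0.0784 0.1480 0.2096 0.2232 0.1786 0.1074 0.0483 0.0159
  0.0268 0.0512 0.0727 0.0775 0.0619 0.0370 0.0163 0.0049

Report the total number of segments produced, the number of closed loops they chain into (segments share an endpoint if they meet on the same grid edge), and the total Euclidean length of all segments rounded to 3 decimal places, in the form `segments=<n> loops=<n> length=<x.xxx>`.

segments=14 loops=2 length=12.685

cell (1,2): code 0100 → (1.411,3.000)–(2.000,2.402)
cell (1,3): code 1000 → (2.000,3.743)–(1.411,3.000)
cell (2,2): code 0110 → (2.000,2.402)–(3.000,2.697)
cell (2,3): code 1001 → (3.000,3.316)–(2.000,3.743)
cell (3,2): code 0010 → (3.000,2.697)–(3.641,3.000)
cell (3,3): code 0001 → (3.641,3.000)–(3.000,3.316)
cell (4,1): code 0100 → (4.783,2.000)–(5.000,1.851)
cell (4,2): code 1100 → (4.286,3.000)–(4.783,2.000)
cell (4,3): code 1000 → (5.000,3.542)–(4.286,3.000)
cell (5,1): code 0110 → (5.000,1.851)–(6.000,1.621)
cell (5,3): code 1001 → (6.000,3.831)–(5.000,3.542)
cell (6,1): code 0010 → (6.000,1.621)–(6.615,2.000)
cell (6,2): code 0011 → (6.615,2.000)–(6.913,3.000)
cell (6,3): code 0001 → (6.913,3.000)–(6.000,3.831)
total: 14 segments, chained into 2 closed loop(s), length Σ = 12.685467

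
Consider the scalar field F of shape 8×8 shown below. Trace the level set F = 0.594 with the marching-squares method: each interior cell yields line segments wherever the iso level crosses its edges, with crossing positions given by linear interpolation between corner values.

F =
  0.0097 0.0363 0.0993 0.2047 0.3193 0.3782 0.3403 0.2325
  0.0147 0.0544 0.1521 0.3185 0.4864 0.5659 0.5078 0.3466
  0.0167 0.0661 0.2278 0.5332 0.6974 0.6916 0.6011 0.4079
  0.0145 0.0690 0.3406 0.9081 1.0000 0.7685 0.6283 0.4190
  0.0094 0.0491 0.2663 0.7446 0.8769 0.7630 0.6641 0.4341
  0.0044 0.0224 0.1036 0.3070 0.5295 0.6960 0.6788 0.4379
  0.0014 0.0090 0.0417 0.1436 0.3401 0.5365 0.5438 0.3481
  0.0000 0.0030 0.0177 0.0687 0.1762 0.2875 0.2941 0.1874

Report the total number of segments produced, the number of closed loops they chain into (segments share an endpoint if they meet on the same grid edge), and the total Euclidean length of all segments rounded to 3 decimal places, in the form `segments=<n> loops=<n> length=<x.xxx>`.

segments=16 loops=1 length=13.206

cell (1,3): code 0100 → (1.510,4.000)–(2.000,3.370)
cell (1,4): code 1100 → (1.224,5.000)–(1.510,4.000)
cell (1,5): code 1100 → (1.924,6.000)–(1.224,5.000)
cell (1,6): code 1000 → (2.000,6.037)–(1.924,6.000)
cell (2,2): code 0100 → (2.162,3.000)–(3.000,2.447)
cell (2,3): code 1110 → (2.000,3.370)–(2.162,3.000)
cell (2,6): code 1001 → (3.000,6.164)–(2.000,6.037)
cell (3,2): code 0110 → (3.000,2.447)–(4.000,2.685)
cell (3,6): code 1001 → (4.000,6.305)–(3.000,6.164)
cell (4,2): code 0010 → (4.000,2.685)–(4.344,3.000)
cell (4,3): code 0011 → (4.344,3.000)–(4.814,4.000)
cell (4,4): code 0111 → (4.814,4.000)–(5.000,4.387)
cell (4,6): code 1001 → (5.000,6.352)–(4.000,6.305)
cell (5,4): code 0010 → (5.000,4.387)–(5.639,5.000)
cell (5,5): code 0011 → (5.639,5.000)–(5.628,6.000)
cell (5,6): code 0001 → (5.628,6.000)–(5.000,6.352)
total: 16 segments, chained into 1 closed loop(s), length Σ = 13.205752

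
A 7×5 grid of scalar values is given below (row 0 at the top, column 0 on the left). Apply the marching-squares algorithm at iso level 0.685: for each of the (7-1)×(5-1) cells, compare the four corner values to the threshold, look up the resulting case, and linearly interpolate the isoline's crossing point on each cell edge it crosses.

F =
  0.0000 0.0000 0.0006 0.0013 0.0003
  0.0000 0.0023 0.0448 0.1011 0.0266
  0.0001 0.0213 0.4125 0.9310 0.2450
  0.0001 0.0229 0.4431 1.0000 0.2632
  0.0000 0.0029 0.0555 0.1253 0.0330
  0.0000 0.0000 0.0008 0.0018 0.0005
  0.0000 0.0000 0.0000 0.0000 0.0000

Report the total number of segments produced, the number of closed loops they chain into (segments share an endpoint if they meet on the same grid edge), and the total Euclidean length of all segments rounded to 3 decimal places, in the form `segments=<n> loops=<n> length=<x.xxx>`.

cell (1,2): code 0100 → (1.704,3.000)–(2.000,2.526)
cell (1,3): code 1000 → (2.000,3.359)–(1.704,3.000)
cell (2,2): code 0110 → (2.000,2.526)–(3.000,2.434)
cell (2,3): code 1001 → (3.000,3.428)–(2.000,3.359)
cell (3,2): code 0010 → (3.000,2.434)–(3.360,3.000)
cell (3,3): code 0001 → (3.360,3.000)–(3.000,3.428)
total: 6 segments, chained into 1 closed loop(s), length Σ = 4.260735

segments=6 loops=1 length=4.261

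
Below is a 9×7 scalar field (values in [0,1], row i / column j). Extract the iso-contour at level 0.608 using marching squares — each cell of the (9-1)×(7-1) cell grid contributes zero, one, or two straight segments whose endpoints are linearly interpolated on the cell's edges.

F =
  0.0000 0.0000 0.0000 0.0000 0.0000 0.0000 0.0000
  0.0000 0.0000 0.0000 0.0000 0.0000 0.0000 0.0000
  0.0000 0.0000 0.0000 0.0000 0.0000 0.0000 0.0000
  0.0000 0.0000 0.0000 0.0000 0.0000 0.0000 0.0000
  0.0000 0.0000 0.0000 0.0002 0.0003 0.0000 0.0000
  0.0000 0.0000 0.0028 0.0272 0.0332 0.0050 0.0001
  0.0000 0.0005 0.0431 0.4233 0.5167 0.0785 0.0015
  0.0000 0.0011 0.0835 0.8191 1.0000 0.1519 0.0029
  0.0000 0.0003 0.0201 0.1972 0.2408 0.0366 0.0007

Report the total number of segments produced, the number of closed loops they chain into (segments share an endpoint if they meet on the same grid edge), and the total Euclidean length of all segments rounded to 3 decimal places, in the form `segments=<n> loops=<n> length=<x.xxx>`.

cell (6,2): code 0100 → (6.467,3.000)–(7.000,2.713)
cell (6,3): code 1100 → (6.189,4.000)–(6.467,3.000)
cell (6,4): code 1000 → (7.000,4.462)–(6.189,4.000)
cell (7,2): code 0010 → (7.000,2.713)–(7.339,3.000)
cell (7,3): code 0011 → (7.339,3.000)–(7.516,4.000)
cell (7,4): code 0001 → (7.516,4.000)–(7.000,4.462)
total: 6 segments, chained into 1 closed loop(s), length Σ = 4.730066

segments=6 loops=1 length=4.730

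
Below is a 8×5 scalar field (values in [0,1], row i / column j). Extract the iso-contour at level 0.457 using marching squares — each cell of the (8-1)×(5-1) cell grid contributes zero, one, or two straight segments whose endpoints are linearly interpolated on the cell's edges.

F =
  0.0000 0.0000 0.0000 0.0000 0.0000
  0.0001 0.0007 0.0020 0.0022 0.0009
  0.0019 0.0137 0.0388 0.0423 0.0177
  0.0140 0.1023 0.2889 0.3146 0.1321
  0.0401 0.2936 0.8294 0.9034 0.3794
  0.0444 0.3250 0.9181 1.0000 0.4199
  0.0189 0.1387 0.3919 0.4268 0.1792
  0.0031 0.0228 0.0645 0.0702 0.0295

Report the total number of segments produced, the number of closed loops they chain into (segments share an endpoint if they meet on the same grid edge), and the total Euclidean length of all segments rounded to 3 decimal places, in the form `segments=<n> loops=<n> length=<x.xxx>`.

cell (3,1): code 0100 → (3.311,2.000)–(4.000,1.305)
cell (3,2): code 1100 → (3.242,3.000)–(3.311,2.000)
cell (3,3): code 1000 → (4.000,3.852)–(3.242,3.000)
cell (4,1): code 0110 → (4.000,1.305)–(5.000,1.223)
cell (4,3): code 1001 → (5.000,3.936)–(4.000,3.852)
cell (5,1): code 0010 → (5.000,1.223)–(5.876,2.000)
cell (5,2): code 0011 → (5.876,2.000)–(5.947,3.000)
cell (5,3): code 0001 → (5.947,3.000)–(5.000,3.936)
total: 8 segments, chained into 1 closed loop(s), length Σ = 8.634114

segments=8 loops=1 length=8.634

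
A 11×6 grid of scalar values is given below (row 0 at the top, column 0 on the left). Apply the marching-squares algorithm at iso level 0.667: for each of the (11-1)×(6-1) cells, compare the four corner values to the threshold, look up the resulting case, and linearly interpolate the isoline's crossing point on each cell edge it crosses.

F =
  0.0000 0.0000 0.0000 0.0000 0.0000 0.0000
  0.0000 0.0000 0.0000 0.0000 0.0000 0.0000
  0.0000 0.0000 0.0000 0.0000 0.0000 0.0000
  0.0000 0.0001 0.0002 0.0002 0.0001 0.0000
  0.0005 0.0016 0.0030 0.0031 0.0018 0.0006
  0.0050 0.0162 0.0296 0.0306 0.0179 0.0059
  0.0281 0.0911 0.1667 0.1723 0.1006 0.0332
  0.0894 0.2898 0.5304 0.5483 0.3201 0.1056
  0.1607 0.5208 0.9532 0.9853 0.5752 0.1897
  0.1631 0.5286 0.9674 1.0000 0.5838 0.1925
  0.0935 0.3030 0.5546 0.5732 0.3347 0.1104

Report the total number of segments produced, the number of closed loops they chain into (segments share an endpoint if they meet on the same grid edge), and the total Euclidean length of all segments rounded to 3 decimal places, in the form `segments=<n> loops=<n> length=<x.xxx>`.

cell (7,1): code 0100 → (7.323,2.000)–(8.000,1.338)
cell (7,2): code 1100 → (7.272,3.000)–(7.323,2.000)
cell (7,3): code 1000 → (8.000,3.776)–(7.272,3.000)
cell (8,1): code 0110 → (8.000,1.338)–(9.000,1.315)
cell (8,3): code 1001 → (9.000,3.800)–(8.000,3.776)
cell (9,1): code 0010 → (9.000,1.315)–(9.728,2.000)
cell (9,2): code 0011 → (9.728,2.000)–(9.780,3.000)
cell (9,3): code 0001 → (9.780,3.000)–(9.000,3.800)
total: 8 segments, chained into 1 closed loop(s), length Σ = 8.131041

segments=8 loops=1 length=8.131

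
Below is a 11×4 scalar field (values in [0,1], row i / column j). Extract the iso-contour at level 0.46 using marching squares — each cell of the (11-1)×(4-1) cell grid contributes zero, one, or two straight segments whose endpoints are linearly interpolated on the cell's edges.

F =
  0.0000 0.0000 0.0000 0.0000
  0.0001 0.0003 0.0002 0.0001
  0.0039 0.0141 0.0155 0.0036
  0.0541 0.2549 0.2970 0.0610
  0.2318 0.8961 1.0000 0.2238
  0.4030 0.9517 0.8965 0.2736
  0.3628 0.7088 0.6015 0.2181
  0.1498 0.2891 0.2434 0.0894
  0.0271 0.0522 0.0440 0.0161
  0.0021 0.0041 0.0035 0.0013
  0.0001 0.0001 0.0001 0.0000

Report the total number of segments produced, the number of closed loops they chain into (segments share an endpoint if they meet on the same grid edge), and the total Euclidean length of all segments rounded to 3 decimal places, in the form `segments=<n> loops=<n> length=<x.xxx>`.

cell (3,0): code 0100 → (3.320,1.000)–(4.000,0.344)
cell (3,1): code 1100 → (3.232,2.000)–(3.320,1.000)
cell (3,2): code 1000 → (4.000,2.696)–(3.232,2.000)
cell (4,0): code 0110 → (4.000,0.344)–(5.000,0.104)
cell (4,2): code 1001 → (5.000,2.701)–(4.000,2.696)
cell (5,0): code 0110 → (5.000,0.104)–(6.000,0.281)
cell (5,2): code 1001 → (6.000,2.369)–(5.000,2.701)
cell (6,0): code 0010 → (6.000,0.281)–(6.593,1.000)
cell (6,1): code 0011 → (6.593,1.000)–(6.395,2.000)
cell (6,2): code 0001 → (6.395,2.000)–(6.000,2.369)
total: 10 segments, chained into 1 closed loop(s), length Σ = 9.574908

segments=10 loops=1 length=9.575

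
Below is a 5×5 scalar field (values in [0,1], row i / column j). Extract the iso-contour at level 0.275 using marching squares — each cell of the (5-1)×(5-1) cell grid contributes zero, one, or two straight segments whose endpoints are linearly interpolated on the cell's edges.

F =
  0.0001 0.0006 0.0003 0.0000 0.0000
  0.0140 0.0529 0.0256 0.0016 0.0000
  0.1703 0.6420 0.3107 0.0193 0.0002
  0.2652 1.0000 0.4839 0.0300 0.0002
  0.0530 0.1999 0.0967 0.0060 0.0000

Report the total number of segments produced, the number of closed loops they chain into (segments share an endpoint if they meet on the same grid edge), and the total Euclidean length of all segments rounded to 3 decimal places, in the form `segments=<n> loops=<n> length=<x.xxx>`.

segments=8 loops=1 length=7.480

cell (1,0): code 0100 → (1.377,1.000)–(2.000,0.222)
cell (1,1): code 1100 → (1.875,2.000)–(1.377,1.000)
cell (1,2): code 1000 → (2.000,2.123)–(1.875,2.000)
cell (2,0): code 0110 → (2.000,0.222)–(3.000,0.013)
cell (2,2): code 1001 → (3.000,2.460)–(2.000,2.123)
cell (3,0): code 0010 → (3.000,0.013)–(3.906,1.000)
cell (3,1): code 0011 → (3.906,1.000)–(3.540,2.000)
cell (3,2): code 0001 → (3.540,2.000)–(3.000,2.460)
total: 8 segments, chained into 1 closed loop(s), length Σ = 7.479816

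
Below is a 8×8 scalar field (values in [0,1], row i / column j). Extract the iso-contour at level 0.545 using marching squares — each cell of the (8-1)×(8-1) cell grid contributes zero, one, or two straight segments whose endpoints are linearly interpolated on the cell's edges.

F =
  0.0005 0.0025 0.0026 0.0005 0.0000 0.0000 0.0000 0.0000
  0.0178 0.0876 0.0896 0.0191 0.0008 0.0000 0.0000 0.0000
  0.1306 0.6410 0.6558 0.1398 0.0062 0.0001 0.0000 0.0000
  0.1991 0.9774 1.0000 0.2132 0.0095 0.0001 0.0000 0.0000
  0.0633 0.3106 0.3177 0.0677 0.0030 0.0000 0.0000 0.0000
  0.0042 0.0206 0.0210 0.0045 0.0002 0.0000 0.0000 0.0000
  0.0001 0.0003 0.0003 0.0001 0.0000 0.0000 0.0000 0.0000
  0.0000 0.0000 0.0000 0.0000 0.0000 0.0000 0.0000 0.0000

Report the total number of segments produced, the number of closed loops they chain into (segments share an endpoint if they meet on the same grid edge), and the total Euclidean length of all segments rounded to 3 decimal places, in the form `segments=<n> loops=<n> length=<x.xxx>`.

segments=8 loops=1 length=6.413

cell (1,0): code 0100 → (1.827,1.000)–(2.000,0.812)
cell (1,1): code 1100 → (1.804,2.000)–(1.827,1.000)
cell (1,2): code 1000 → (2.000,2.215)–(1.804,2.000)
cell (2,0): code 0110 → (2.000,0.812)–(3.000,0.444)
cell (2,2): code 1001 → (3.000,2.578)–(2.000,2.215)
cell (3,0): code 0010 → (3.000,0.444)–(3.648,1.000)
cell (3,1): code 0011 → (3.648,1.000)–(3.667,2.000)
cell (3,2): code 0001 → (3.667,2.000)–(3.000,2.578)
total: 8 segments, chained into 1 closed loop(s), length Σ = 6.412829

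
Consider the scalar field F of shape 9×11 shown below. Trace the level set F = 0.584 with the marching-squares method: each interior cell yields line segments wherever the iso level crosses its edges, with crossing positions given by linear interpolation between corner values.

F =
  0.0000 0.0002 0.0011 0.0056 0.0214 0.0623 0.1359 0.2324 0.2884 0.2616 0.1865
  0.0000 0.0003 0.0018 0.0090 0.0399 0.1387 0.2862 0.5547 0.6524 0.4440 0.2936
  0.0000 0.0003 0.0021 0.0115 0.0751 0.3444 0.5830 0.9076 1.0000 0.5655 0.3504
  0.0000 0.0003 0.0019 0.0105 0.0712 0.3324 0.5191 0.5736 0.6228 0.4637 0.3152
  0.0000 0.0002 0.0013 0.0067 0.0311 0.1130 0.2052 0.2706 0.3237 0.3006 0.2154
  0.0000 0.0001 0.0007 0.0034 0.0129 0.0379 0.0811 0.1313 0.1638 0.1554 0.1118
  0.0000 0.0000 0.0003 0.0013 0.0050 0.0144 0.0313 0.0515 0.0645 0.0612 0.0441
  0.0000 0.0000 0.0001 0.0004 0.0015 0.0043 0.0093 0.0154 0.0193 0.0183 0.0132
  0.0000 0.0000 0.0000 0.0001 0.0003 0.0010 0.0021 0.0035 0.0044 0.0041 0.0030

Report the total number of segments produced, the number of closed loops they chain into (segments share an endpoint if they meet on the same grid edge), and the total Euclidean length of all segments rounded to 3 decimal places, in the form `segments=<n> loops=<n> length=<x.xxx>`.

segments=10 loops=1 length=7.858

cell (0,7): code 0100 → (0.812,8.000)–(1.000,7.300)
cell (0,8): code 1000 → (1.000,8.328)–(0.812,8.000)
cell (1,6): code 0100 → (1.083,7.000)–(2.000,6.003)
cell (1,7): code 1110 → (1.000,7.300)–(1.083,7.000)
cell (1,8): code 1001 → (2.000,8.957)–(1.000,8.328)
cell (2,6): code 0010 → (2.000,6.003)–(2.969,7.000)
cell (2,7): code 0111 → (2.969,7.000)–(3.000,7.211)
cell (2,8): code 1001 → (3.000,8.244)–(2.000,8.957)
cell (3,7): code 0010 → (3.000,7.211)–(3.130,8.000)
cell (3,8): code 0001 → (3.130,8.000)–(3.000,8.244)
total: 10 segments, chained into 1 closed loop(s), length Σ = 7.857993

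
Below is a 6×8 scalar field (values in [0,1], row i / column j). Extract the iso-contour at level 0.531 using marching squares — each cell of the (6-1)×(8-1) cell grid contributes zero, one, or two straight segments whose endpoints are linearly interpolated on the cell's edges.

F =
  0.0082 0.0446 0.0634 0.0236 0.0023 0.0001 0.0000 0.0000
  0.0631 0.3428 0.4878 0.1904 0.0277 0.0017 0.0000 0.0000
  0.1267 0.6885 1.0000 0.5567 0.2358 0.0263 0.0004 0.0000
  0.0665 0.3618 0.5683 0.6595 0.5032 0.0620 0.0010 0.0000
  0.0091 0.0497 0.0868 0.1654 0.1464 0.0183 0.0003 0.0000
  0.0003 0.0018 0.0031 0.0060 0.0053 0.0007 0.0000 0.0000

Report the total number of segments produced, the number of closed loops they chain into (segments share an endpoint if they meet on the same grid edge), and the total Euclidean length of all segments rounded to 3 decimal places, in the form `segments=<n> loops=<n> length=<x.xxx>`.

cell (1,0): code 0100 → (1.544,1.000)–(2.000,0.720)
cell (1,1): code 1100 → (1.084,2.000)–(1.544,1.000)
cell (1,2): code 1100 → (1.930,3.000)–(1.084,2.000)
cell (1,3): code 1000 → (2.000,3.080)–(1.930,3.000)
cell (2,0): code 0010 → (2.000,0.720)–(2.482,1.000)
cell (2,1): code 0111 → (2.482,1.000)–(3.000,1.819)
cell (2,3): code 1001 → (3.000,3.822)–(2.000,3.080)
cell (3,1): code 0010 → (3.000,1.819)–(3.077,2.000)
cell (3,2): code 0011 → (3.077,2.000)–(3.260,3.000)
cell (3,3): code 0001 → (3.260,3.000)–(3.000,3.822)
total: 10 segments, chained into 1 closed loop(s), length Σ = 7.899319

segments=10 loops=1 length=7.899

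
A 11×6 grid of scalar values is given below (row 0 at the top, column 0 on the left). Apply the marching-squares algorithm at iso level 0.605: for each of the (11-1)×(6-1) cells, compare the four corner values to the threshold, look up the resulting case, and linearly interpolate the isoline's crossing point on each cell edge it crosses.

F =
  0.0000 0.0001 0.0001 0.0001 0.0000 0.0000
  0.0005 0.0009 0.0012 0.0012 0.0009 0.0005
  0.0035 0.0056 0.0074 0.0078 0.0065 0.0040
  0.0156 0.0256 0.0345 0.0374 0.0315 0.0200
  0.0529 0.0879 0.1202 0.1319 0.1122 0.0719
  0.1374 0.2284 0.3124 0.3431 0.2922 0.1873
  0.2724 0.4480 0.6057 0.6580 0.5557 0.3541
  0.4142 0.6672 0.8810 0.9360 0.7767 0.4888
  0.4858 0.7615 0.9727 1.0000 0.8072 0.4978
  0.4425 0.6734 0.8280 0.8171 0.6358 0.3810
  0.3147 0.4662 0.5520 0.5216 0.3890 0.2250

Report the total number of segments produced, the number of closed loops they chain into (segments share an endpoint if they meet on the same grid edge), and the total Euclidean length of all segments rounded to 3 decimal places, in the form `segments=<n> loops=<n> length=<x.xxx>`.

cell (5,1): code 0100 → (5.998,2.000)–(6.000,1.996)
cell (5,2): code 1100 → (5.832,3.000)–(5.998,2.000)
cell (5,3): code 1000 → (6.000,3.518)–(5.832,3.000)
cell (6,0): code 0100 → (6.716,1.000)–(7.000,0.754)
cell (6,1): code 1110 → (6.000,1.996)–(6.716,1.000)
cell (6,3): code 1101 → (6.223,4.000)–(6.000,3.518)
cell (6,4): code 1000 → (7.000,4.596)–(6.223,4.000)
cell (7,0): code 0110 → (7.000,0.754)–(8.000,0.432)
cell (7,4): code 1001 → (8.000,4.654)–(7.000,4.596)
cell (8,0): code 0110 → (8.000,0.432)–(9.000,0.704)
cell (8,4): code 1001 → (9.000,4.121)–(8.000,4.654)
cell (9,0): code 0010 → (9.000,0.704)–(9.330,1.000)
cell (9,1): code 0011 → (9.330,1.000)–(9.808,2.000)
cell (9,2): code 0011 → (9.808,2.000)–(9.718,3.000)
cell (9,3): code 0011 → (9.718,3.000)–(9.125,4.000)
cell (9,4): code 0001 → (9.125,4.000)–(9.000,4.121)
total: 16 segments, chained into 1 closed loop(s), length Σ = 12.789366

segments=16 loops=1 length=12.789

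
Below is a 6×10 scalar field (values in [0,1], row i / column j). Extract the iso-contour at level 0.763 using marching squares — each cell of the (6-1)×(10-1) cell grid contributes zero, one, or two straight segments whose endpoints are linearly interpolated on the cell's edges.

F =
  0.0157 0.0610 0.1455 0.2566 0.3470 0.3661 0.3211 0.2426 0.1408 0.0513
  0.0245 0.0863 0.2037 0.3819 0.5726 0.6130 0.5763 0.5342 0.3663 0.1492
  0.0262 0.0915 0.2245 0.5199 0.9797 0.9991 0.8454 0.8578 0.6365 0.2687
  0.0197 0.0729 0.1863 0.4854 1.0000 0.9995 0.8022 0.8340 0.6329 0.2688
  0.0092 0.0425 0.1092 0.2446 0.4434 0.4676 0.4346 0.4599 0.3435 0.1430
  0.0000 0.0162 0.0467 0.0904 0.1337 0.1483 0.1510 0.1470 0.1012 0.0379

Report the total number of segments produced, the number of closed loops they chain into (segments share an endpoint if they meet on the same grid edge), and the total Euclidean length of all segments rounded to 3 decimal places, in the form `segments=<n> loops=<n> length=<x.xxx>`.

segments=12 loops=1 length=10.369

cell (1,3): code 0100 → (1.468,4.000)–(2.000,3.529)
cell (1,4): code 1100 → (1.389,5.000)–(1.468,4.000)
cell (1,5): code 1100 → (1.694,6.000)–(1.389,5.000)
cell (1,6): code 1100 → (1.707,7.000)–(1.694,6.000)
cell (1,7): code 1000 → (2.000,7.428)–(1.707,7.000)
cell (2,3): code 0110 → (2.000,3.529)–(3.000,3.539)
cell (2,7): code 1001 → (3.000,7.353)–(2.000,7.428)
cell (3,3): code 0010 → (3.000,3.539)–(3.426,4.000)
cell (3,4): code 0011 → (3.426,4.000)–(3.445,5.000)
cell (3,5): code 0011 → (3.445,5.000)–(3.107,6.000)
cell (3,6): code 0011 → (3.107,6.000)–(3.190,7.000)
cell (3,7): code 0001 → (3.190,7.000)–(3.000,7.353)
total: 12 segments, chained into 1 closed loop(s), length Σ = 10.368868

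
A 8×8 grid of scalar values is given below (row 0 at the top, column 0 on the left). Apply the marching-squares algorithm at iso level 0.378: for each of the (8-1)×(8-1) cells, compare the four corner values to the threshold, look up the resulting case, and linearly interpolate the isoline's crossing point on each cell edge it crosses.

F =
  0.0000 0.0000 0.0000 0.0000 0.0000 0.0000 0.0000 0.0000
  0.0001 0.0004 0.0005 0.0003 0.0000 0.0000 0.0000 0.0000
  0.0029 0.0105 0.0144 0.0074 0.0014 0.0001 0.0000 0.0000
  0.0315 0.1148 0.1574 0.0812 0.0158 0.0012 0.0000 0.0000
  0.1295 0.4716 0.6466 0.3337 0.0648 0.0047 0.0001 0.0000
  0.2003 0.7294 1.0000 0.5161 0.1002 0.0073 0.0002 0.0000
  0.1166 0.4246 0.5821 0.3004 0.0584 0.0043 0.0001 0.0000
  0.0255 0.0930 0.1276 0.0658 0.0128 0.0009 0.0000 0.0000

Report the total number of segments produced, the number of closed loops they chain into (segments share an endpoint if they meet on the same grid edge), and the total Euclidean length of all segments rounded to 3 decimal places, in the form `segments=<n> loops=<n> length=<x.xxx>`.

segments=12 loops=1 length=9.023

cell (3,0): code 0100 → (3.738,1.000)–(4.000,0.726)
cell (3,1): code 1100 → (3.451,2.000)–(3.738,1.000)
cell (3,2): code 1000 → (4.000,2.858)–(3.451,2.000)
cell (4,0): code 0110 → (4.000,0.726)–(5.000,0.336)
cell (4,2): code 1101 → (4.243,3.000)–(4.000,2.858)
cell (4,3): code 1000 → (5.000,3.332)–(4.243,3.000)
cell (5,0): code 0110 → (5.000,0.336)–(6.000,0.849)
cell (5,2): code 1011 → (6.000,2.725)–(5.640,3.000)
cell (5,3): code 0001 → (5.640,3.000)–(5.000,3.332)
cell (6,0): code 0010 → (6.000,0.849)–(6.141,1.000)
cell (6,1): code 0011 → (6.141,1.000)–(6.449,2.000)
cell (6,2): code 0001 → (6.449,2.000)–(6.000,2.725)
total: 12 segments, chained into 1 closed loop(s), length Σ = 9.023357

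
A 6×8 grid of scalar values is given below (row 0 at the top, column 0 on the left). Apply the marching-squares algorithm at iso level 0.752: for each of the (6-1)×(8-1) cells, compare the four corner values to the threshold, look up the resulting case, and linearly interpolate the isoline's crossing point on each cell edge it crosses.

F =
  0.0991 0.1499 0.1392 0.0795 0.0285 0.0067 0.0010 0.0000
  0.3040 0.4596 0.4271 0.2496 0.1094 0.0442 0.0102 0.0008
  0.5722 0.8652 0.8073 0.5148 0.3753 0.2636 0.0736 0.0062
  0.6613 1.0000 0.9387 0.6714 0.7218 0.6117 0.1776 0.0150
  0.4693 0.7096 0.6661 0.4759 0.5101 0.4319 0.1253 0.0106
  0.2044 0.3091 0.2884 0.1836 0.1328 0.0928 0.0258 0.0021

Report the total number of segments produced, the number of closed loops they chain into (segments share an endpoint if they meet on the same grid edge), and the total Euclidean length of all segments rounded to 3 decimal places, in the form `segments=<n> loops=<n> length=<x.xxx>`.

segments=8 loops=1 length=7.022

cell (1,0): code 0100 → (1.721,1.000)–(2.000,0.614)
cell (1,1): code 1100 → (1.855,2.000)–(1.721,1.000)
cell (1,2): code 1000 → (2.000,2.189)–(1.855,2.000)
cell (2,0): code 0110 → (2.000,0.614)–(3.000,0.268)
cell (2,2): code 1001 → (3.000,2.698)–(2.000,2.189)
cell (3,0): code 0010 → (3.000,0.268)–(3.854,1.000)
cell (3,1): code 0011 → (3.854,1.000)–(3.685,2.000)
cell (3,2): code 0001 → (3.685,2.000)–(3.000,2.698)
total: 8 segments, chained into 1 closed loop(s), length Σ = 7.021772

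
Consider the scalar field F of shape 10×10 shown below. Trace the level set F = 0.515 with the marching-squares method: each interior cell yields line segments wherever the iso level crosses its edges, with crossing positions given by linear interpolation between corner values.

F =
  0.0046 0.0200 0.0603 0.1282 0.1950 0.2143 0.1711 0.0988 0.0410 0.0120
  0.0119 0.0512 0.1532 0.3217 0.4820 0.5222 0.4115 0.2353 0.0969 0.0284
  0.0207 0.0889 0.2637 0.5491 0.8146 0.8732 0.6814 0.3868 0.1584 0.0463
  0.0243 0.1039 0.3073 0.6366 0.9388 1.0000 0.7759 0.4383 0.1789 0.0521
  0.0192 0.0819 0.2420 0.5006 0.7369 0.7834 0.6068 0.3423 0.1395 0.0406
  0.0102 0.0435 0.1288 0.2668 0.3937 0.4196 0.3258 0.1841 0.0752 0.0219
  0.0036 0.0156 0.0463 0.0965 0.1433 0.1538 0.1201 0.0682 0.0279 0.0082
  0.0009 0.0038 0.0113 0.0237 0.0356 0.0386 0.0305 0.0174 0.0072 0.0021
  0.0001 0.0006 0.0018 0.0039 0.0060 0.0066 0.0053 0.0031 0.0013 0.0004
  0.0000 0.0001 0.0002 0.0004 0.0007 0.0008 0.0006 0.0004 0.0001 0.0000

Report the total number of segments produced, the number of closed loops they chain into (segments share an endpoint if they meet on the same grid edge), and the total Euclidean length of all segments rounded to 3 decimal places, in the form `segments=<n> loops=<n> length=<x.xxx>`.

cell (0,4): code 0100 → (0.977,5.000)–(1.000,4.821)
cell (0,5): code 1000 → (1.000,5.065)–(0.977,5.000)
cell (1,2): code 0100 → (1.850,3.000)–(2.000,2.881)
cell (1,3): code 1100 → (1.099,4.000)–(1.850,3.000)
cell (1,4): code 1110 → (1.000,4.821)–(1.099,4.000)
cell (1,5): code 1101 → (1.383,6.000)–(1.000,5.065)
cell (1,6): code 1000 → (2.000,6.565)–(1.383,6.000)
cell (2,2): code 0110 → (2.000,2.881)–(3.000,2.631)
cell (2,6): code 1001 → (3.000,6.773)–(2.000,6.565)
cell (3,2): code 0010 → (3.000,2.631)–(3.894,3.000)
cell (3,3): code 0111 → (3.894,3.000)–(4.000,3.061)
cell (3,6): code 1001 → (4.000,6.347)–(3.000,6.773)
cell (4,3): code 0010 → (4.000,3.061)–(4.647,4.000)
cell (4,4): code 0011 → (4.647,4.000)–(4.738,5.000)
cell (4,5): code 0011 → (4.738,5.000)–(4.327,6.000)
cell (4,6): code 0001 → (4.327,6.000)–(4.000,6.347)
total: 16 segments, chained into 1 closed loop(s), length Σ = 12.296154

segments=16 loops=1 length=12.296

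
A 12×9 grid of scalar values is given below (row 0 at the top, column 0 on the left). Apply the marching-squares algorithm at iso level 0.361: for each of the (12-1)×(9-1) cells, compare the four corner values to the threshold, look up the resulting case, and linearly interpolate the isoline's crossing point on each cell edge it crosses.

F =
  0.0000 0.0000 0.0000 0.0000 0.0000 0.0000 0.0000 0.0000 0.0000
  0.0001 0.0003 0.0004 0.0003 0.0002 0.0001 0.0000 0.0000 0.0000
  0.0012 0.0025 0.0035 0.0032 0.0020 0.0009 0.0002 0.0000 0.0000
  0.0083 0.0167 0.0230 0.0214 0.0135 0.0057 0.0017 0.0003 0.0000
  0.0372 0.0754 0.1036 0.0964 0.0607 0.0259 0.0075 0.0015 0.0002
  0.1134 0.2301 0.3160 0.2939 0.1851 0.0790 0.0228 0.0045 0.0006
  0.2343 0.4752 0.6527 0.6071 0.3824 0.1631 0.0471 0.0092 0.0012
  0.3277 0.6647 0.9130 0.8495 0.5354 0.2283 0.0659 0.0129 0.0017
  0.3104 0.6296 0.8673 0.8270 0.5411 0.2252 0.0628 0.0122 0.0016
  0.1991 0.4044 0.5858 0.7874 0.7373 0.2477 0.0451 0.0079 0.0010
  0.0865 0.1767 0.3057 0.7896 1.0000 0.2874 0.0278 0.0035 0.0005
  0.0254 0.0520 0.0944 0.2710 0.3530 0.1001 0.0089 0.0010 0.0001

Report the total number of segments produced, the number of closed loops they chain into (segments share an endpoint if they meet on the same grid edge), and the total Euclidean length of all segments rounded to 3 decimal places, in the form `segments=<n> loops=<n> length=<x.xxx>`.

cell (5,0): code 0100 → (5.534,1.000)–(6.000,0.526)
cell (5,1): code 1100 → (5.134,2.000)–(5.534,1.000)
cell (5,2): code 1100 → (5.214,3.000)–(5.134,2.000)
cell (5,3): code 1100 → (5.892,4.000)–(5.214,3.000)
cell (5,4): code 1000 → (6.000,4.098)–(5.892,4.000)
cell (6,0): code 0110 → (6.000,0.526)–(7.000,0.099)
cell (6,4): code 1001 → (7.000,4.568)–(6.000,4.098)
cell (7,0): code 0110 → (7.000,0.099)–(8.000,0.159)
cell (7,4): code 1001 → (8.000,4.570)–(7.000,4.568)
cell (8,0): code 0110 → (8.000,0.159)–(9.000,0.789)
cell (8,4): code 1001 → (9.000,4.769)–(8.000,4.570)
cell (9,0): code 0010 → (9.000,0.789)–(9.191,1.000)
cell (9,1): code 0011 → (9.191,1.000)–(9.803,2.000)
cell (9,2): code 0111 → (9.803,2.000)–(10.000,2.114)
cell (9,4): code 1001 → (10.000,4.897)–(9.000,4.769)
cell (10,2): code 0010 → (10.000,2.114)–(10.826,3.000)
cell (10,3): code 0011 → (10.826,3.000)–(10.988,4.000)
cell (10,4): code 0001 → (10.988,4.000)–(10.000,4.897)
total: 18 segments, chained into 1 closed loop(s), length Σ = 16.746154

segments=18 loops=1 length=16.746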